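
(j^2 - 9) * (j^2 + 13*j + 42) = j^4 + 13*j^3 + 33*j^2 - 117*j - 378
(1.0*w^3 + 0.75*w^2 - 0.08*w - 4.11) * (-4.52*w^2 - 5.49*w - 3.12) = -4.52*w^5 - 8.88*w^4 - 6.8759*w^3 + 16.6764*w^2 + 22.8135*w + 12.8232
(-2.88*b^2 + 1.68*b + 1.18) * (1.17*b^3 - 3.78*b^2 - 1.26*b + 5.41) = -3.3696*b^5 + 12.852*b^4 - 1.341*b^3 - 22.158*b^2 + 7.602*b + 6.3838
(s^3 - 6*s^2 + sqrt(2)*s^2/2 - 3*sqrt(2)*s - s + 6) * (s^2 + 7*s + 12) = s^5 + sqrt(2)*s^4/2 + s^4 - 31*s^3 + sqrt(2)*s^3/2 - 73*s^2 - 15*sqrt(2)*s^2 - 36*sqrt(2)*s + 30*s + 72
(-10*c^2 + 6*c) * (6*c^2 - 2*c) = -60*c^4 + 56*c^3 - 12*c^2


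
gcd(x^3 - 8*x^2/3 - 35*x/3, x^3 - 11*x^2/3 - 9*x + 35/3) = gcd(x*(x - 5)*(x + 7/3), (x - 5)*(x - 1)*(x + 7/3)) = x^2 - 8*x/3 - 35/3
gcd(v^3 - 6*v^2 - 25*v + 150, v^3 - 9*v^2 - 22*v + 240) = v^2 - v - 30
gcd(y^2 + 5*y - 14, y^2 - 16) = 1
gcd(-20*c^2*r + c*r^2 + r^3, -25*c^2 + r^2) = 5*c + r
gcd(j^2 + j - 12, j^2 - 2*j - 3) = j - 3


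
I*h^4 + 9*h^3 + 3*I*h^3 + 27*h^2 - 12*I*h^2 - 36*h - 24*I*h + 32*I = (h + 4)*(h - 8*I)*(h - I)*(I*h - I)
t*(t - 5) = t^2 - 5*t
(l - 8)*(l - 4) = l^2 - 12*l + 32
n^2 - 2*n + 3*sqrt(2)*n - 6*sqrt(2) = (n - 2)*(n + 3*sqrt(2))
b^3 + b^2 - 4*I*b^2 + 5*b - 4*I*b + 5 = (b + 1)*(b - 5*I)*(b + I)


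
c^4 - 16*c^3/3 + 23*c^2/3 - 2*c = c*(c - 3)*(c - 2)*(c - 1/3)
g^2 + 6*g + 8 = (g + 2)*(g + 4)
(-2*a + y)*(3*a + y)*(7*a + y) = -42*a^3 + a^2*y + 8*a*y^2 + y^3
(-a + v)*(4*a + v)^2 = -16*a^3 + 8*a^2*v + 7*a*v^2 + v^3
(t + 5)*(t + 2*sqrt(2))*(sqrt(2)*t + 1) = sqrt(2)*t^3 + 5*t^2 + 5*sqrt(2)*t^2 + 2*sqrt(2)*t + 25*t + 10*sqrt(2)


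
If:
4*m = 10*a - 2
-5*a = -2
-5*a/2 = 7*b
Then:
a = 2/5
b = -1/7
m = 1/2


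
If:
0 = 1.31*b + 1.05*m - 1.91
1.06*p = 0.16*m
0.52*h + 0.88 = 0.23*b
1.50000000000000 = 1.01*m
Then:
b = 0.27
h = -1.57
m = 1.49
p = 0.22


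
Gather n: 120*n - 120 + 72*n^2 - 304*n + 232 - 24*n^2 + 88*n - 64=48*n^2 - 96*n + 48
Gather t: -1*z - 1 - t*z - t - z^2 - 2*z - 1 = t*(-z - 1) - z^2 - 3*z - 2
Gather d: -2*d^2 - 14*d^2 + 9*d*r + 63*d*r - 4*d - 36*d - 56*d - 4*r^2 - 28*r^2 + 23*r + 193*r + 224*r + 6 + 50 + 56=-16*d^2 + d*(72*r - 96) - 32*r^2 + 440*r + 112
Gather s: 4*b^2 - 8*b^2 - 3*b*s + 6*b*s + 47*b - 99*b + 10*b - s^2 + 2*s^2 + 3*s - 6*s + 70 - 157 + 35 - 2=-4*b^2 - 42*b + s^2 + s*(3*b - 3) - 54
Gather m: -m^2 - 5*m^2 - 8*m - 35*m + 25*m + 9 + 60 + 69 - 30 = -6*m^2 - 18*m + 108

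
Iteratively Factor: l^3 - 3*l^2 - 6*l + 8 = (l + 2)*(l^2 - 5*l + 4) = (l - 4)*(l + 2)*(l - 1)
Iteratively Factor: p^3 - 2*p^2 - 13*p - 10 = (p + 1)*(p^2 - 3*p - 10) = (p - 5)*(p + 1)*(p + 2)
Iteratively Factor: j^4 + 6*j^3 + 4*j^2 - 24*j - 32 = (j + 2)*(j^3 + 4*j^2 - 4*j - 16) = (j + 2)^2*(j^2 + 2*j - 8) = (j - 2)*(j + 2)^2*(j + 4)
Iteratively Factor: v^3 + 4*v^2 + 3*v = (v + 1)*(v^2 + 3*v) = (v + 1)*(v + 3)*(v)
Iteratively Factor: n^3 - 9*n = (n)*(n^2 - 9) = n*(n - 3)*(n + 3)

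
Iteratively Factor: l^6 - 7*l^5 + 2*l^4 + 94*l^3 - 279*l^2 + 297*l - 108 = (l - 3)*(l^5 - 4*l^4 - 10*l^3 + 64*l^2 - 87*l + 36) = (l - 3)*(l + 4)*(l^4 - 8*l^3 + 22*l^2 - 24*l + 9) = (l - 3)*(l - 1)*(l + 4)*(l^3 - 7*l^2 + 15*l - 9) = (l - 3)*(l - 1)^2*(l + 4)*(l^2 - 6*l + 9) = (l - 3)^2*(l - 1)^2*(l + 4)*(l - 3)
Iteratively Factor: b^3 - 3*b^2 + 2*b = (b - 2)*(b^2 - b) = b*(b - 2)*(b - 1)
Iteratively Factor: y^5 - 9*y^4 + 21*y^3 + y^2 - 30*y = (y - 5)*(y^4 - 4*y^3 + y^2 + 6*y) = (y - 5)*(y - 2)*(y^3 - 2*y^2 - 3*y) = (y - 5)*(y - 2)*(y + 1)*(y^2 - 3*y) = y*(y - 5)*(y - 2)*(y + 1)*(y - 3)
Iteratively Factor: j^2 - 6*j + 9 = (j - 3)*(j - 3)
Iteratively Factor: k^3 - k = (k - 1)*(k^2 + k) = k*(k - 1)*(k + 1)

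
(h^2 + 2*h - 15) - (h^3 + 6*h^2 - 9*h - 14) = -h^3 - 5*h^2 + 11*h - 1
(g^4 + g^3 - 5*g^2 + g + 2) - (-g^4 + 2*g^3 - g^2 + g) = 2*g^4 - g^3 - 4*g^2 + 2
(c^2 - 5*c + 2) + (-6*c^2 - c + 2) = -5*c^2 - 6*c + 4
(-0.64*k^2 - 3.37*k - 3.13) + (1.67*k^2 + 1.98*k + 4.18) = 1.03*k^2 - 1.39*k + 1.05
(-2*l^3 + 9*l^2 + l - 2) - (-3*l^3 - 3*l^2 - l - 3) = l^3 + 12*l^2 + 2*l + 1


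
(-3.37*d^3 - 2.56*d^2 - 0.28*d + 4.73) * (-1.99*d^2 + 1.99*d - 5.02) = 6.7063*d^5 - 1.6119*d^4 + 12.3802*d^3 + 2.8813*d^2 + 10.8183*d - 23.7446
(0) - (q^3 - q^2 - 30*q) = -q^3 + q^2 + 30*q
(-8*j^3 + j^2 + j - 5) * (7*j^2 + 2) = -56*j^5 + 7*j^4 - 9*j^3 - 33*j^2 + 2*j - 10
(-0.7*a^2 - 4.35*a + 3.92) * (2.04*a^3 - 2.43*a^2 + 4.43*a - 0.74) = -1.428*a^5 - 7.173*a^4 + 15.4663*a^3 - 28.2781*a^2 + 20.5846*a - 2.9008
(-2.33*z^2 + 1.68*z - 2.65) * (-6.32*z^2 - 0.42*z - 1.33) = 14.7256*z^4 - 9.639*z^3 + 19.1413*z^2 - 1.1214*z + 3.5245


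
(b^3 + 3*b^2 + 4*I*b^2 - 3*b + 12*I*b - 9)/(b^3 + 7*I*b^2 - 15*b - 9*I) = (b + 3)/(b + 3*I)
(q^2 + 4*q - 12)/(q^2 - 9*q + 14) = (q + 6)/(q - 7)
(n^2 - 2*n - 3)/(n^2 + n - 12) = (n + 1)/(n + 4)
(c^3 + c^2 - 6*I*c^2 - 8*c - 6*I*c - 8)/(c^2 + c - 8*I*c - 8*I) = (c^2 - 6*I*c - 8)/(c - 8*I)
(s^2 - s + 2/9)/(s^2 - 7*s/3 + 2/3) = (s - 2/3)/(s - 2)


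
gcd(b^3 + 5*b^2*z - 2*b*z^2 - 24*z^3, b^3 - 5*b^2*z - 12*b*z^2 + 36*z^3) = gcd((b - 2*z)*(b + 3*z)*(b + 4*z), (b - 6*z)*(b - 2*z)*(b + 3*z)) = -b^2 - b*z + 6*z^2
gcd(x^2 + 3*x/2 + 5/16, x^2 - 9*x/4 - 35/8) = x + 5/4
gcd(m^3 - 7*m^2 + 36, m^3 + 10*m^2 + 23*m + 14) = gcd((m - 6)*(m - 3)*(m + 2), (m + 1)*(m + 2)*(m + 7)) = m + 2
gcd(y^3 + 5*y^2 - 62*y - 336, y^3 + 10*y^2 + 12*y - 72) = y + 6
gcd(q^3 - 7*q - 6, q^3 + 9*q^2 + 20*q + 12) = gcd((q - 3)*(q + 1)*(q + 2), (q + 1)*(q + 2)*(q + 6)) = q^2 + 3*q + 2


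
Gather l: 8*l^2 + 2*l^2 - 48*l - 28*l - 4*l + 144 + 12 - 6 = 10*l^2 - 80*l + 150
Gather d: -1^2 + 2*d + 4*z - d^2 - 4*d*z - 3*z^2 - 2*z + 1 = -d^2 + d*(2 - 4*z) - 3*z^2 + 2*z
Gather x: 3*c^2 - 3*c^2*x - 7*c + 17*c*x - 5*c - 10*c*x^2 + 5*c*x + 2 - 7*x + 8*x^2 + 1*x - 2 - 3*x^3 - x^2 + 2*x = 3*c^2 - 12*c - 3*x^3 + x^2*(7 - 10*c) + x*(-3*c^2 + 22*c - 4)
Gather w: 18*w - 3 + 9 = 18*w + 6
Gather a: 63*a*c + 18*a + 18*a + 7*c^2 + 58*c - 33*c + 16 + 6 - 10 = a*(63*c + 36) + 7*c^2 + 25*c + 12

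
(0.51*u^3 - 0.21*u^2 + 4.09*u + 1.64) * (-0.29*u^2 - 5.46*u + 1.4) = -0.1479*u^5 - 2.7237*u^4 + 0.6745*u^3 - 23.101*u^2 - 3.2284*u + 2.296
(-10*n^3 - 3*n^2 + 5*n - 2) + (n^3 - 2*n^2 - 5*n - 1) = -9*n^3 - 5*n^2 - 3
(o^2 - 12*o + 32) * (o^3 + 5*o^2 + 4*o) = o^5 - 7*o^4 - 24*o^3 + 112*o^2 + 128*o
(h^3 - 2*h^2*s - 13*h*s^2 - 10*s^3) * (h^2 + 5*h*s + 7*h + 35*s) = h^5 + 3*h^4*s + 7*h^4 - 23*h^3*s^2 + 21*h^3*s - 75*h^2*s^3 - 161*h^2*s^2 - 50*h*s^4 - 525*h*s^3 - 350*s^4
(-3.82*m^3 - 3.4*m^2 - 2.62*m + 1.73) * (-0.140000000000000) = 0.5348*m^3 + 0.476*m^2 + 0.3668*m - 0.2422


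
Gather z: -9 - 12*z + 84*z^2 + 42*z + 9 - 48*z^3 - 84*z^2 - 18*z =-48*z^3 + 12*z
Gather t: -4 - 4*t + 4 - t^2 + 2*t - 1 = -t^2 - 2*t - 1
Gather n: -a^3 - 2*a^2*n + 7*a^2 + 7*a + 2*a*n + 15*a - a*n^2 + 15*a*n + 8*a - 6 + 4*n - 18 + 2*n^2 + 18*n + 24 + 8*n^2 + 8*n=-a^3 + 7*a^2 + 30*a + n^2*(10 - a) + n*(-2*a^2 + 17*a + 30)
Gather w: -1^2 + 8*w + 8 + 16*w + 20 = 24*w + 27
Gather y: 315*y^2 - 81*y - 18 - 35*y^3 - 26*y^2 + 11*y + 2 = -35*y^3 + 289*y^2 - 70*y - 16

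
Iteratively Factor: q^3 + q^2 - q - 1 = (q - 1)*(q^2 + 2*q + 1) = (q - 1)*(q + 1)*(q + 1)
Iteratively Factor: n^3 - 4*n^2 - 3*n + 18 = (n - 3)*(n^2 - n - 6) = (n - 3)^2*(n + 2)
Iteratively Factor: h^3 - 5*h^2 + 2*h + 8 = (h + 1)*(h^2 - 6*h + 8) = (h - 2)*(h + 1)*(h - 4)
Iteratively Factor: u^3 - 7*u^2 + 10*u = (u)*(u^2 - 7*u + 10) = u*(u - 5)*(u - 2)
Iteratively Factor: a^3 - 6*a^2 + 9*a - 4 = (a - 1)*(a^2 - 5*a + 4) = (a - 1)^2*(a - 4)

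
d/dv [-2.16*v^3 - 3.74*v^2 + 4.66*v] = -6.48*v^2 - 7.48*v + 4.66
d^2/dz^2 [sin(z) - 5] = -sin(z)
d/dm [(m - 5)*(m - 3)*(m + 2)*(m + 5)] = 4*m^3 - 3*m^2 - 62*m + 25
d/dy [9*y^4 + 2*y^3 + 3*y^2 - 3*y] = 36*y^3 + 6*y^2 + 6*y - 3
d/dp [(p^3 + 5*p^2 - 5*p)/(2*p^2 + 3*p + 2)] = (2*p^4 + 6*p^3 + 31*p^2 + 20*p - 10)/(4*p^4 + 12*p^3 + 17*p^2 + 12*p + 4)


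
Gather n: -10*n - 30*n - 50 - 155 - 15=-40*n - 220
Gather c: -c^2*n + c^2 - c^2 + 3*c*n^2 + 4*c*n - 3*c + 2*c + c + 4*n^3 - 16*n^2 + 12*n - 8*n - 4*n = -c^2*n + c*(3*n^2 + 4*n) + 4*n^3 - 16*n^2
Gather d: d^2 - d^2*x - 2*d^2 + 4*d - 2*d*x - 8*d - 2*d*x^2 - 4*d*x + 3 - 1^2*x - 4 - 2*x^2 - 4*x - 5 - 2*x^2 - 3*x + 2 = d^2*(-x - 1) + d*(-2*x^2 - 6*x - 4) - 4*x^2 - 8*x - 4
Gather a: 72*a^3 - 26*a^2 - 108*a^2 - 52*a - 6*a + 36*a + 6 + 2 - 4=72*a^3 - 134*a^2 - 22*a + 4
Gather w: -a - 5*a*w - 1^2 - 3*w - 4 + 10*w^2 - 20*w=-a + 10*w^2 + w*(-5*a - 23) - 5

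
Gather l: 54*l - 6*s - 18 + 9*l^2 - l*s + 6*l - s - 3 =9*l^2 + l*(60 - s) - 7*s - 21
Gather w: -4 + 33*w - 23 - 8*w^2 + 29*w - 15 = -8*w^2 + 62*w - 42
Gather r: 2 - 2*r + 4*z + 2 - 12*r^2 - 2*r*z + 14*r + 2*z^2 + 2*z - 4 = -12*r^2 + r*(12 - 2*z) + 2*z^2 + 6*z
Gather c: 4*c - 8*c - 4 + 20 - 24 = -4*c - 8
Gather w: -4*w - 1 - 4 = -4*w - 5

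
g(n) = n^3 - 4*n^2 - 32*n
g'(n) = 3*n^2 - 8*n - 32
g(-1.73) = 38.21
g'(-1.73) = -9.18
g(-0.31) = 9.51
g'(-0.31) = -29.23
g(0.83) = -28.74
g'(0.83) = -36.57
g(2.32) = -83.28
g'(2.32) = -34.41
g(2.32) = -83.28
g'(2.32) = -34.41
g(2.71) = -96.19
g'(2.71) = -31.65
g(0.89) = -30.94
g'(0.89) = -36.74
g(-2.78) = 36.56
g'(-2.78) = 13.43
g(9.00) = 117.00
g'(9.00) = 139.00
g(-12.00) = -1920.00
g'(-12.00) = 496.00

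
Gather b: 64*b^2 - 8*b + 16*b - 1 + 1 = 64*b^2 + 8*b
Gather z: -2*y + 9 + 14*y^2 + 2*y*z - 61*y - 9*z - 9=14*y^2 - 63*y + z*(2*y - 9)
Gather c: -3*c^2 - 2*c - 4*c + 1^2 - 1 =-3*c^2 - 6*c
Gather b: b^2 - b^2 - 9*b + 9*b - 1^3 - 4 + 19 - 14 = 0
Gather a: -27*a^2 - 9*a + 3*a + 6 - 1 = -27*a^2 - 6*a + 5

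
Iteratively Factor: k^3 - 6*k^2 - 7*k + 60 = (k + 3)*(k^2 - 9*k + 20) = (k - 5)*(k + 3)*(k - 4)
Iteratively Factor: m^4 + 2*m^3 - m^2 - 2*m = (m)*(m^3 + 2*m^2 - m - 2) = m*(m + 2)*(m^2 - 1) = m*(m + 1)*(m + 2)*(m - 1)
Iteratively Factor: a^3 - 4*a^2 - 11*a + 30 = (a - 5)*(a^2 + a - 6) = (a - 5)*(a - 2)*(a + 3)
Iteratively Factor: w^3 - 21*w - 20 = (w - 5)*(w^2 + 5*w + 4) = (w - 5)*(w + 4)*(w + 1)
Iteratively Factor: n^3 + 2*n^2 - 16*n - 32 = (n - 4)*(n^2 + 6*n + 8) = (n - 4)*(n + 2)*(n + 4)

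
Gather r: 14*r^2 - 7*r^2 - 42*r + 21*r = 7*r^2 - 21*r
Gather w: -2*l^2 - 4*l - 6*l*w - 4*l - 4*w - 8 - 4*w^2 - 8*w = -2*l^2 - 8*l - 4*w^2 + w*(-6*l - 12) - 8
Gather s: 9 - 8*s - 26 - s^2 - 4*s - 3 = -s^2 - 12*s - 20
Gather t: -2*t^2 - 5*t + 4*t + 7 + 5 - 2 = -2*t^2 - t + 10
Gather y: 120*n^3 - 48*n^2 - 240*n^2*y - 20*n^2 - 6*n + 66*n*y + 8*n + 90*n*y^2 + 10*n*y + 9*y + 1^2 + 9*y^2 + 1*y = 120*n^3 - 68*n^2 + 2*n + y^2*(90*n + 9) + y*(-240*n^2 + 76*n + 10) + 1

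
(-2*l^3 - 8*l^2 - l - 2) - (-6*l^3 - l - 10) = 4*l^3 - 8*l^2 + 8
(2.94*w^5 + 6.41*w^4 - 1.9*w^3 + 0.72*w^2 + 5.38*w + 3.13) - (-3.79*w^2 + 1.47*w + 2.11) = 2.94*w^5 + 6.41*w^4 - 1.9*w^3 + 4.51*w^2 + 3.91*w + 1.02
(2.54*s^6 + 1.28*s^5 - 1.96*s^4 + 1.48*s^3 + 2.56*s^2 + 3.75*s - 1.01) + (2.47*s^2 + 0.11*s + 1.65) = 2.54*s^6 + 1.28*s^5 - 1.96*s^4 + 1.48*s^3 + 5.03*s^2 + 3.86*s + 0.64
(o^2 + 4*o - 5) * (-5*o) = -5*o^3 - 20*o^2 + 25*o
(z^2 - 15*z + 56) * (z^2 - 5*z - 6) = z^4 - 20*z^3 + 125*z^2 - 190*z - 336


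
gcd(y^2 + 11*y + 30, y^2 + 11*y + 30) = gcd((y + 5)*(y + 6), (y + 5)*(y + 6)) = y^2 + 11*y + 30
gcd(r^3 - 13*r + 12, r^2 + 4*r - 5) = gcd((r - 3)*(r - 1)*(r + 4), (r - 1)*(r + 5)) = r - 1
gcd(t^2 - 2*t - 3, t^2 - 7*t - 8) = t + 1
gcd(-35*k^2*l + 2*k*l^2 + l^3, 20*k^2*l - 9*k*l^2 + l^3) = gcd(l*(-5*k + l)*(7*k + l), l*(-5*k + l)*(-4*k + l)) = 5*k*l - l^2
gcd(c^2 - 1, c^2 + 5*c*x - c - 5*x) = c - 1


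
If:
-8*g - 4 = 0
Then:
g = -1/2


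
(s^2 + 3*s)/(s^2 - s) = (s + 3)/(s - 1)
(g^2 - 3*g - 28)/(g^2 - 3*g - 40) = (-g^2 + 3*g + 28)/(-g^2 + 3*g + 40)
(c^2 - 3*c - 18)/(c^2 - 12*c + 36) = (c + 3)/(c - 6)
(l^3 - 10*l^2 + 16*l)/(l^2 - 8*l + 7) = l*(l^2 - 10*l + 16)/(l^2 - 8*l + 7)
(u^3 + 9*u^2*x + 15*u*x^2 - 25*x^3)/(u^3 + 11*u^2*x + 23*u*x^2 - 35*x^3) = (u + 5*x)/(u + 7*x)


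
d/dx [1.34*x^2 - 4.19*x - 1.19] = 2.68*x - 4.19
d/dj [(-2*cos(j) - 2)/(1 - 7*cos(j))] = 16*sin(j)/(7*cos(j) - 1)^2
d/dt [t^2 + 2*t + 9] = 2*t + 2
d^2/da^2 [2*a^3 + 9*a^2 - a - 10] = 12*a + 18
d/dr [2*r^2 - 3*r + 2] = 4*r - 3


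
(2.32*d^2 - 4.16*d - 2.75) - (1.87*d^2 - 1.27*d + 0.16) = 0.45*d^2 - 2.89*d - 2.91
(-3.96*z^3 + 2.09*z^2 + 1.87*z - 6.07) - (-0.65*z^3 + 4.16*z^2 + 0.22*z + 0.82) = -3.31*z^3 - 2.07*z^2 + 1.65*z - 6.89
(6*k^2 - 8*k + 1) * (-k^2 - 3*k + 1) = -6*k^4 - 10*k^3 + 29*k^2 - 11*k + 1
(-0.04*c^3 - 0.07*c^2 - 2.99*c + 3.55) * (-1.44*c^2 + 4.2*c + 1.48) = 0.0576*c^5 - 0.0672*c^4 + 3.9524*c^3 - 17.7736*c^2 + 10.4848*c + 5.254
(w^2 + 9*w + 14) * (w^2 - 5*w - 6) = w^4 + 4*w^3 - 37*w^2 - 124*w - 84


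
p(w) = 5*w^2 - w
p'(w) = 10*w - 1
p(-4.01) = 84.41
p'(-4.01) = -41.10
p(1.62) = 11.50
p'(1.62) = 15.20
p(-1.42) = 11.50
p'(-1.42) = -15.20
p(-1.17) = 8.01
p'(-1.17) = -12.70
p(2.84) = 37.49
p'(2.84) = 27.40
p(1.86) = 15.44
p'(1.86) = 17.60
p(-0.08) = 0.11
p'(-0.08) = -1.80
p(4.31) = 88.57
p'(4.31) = 42.10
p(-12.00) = 732.00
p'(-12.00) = -121.00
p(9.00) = 396.00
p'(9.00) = 89.00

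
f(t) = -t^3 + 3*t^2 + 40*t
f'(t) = -3*t^2 + 6*t + 40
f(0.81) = 33.84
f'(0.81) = 42.89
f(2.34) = 97.21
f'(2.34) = 37.61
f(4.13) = 145.93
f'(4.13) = 13.61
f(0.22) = 8.93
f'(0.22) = 41.17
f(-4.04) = -46.70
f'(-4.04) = -33.20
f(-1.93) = -58.84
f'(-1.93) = 17.25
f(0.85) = 35.55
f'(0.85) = 42.93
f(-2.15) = -62.19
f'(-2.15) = 13.23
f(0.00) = 0.00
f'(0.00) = 40.00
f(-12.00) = 1680.00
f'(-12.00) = -464.00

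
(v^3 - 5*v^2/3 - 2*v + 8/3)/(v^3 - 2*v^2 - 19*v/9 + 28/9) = 3*(v - 2)/(3*v - 7)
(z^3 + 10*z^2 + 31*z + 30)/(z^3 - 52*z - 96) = (z^2 + 8*z + 15)/(z^2 - 2*z - 48)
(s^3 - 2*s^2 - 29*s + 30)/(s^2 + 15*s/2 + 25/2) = 2*(s^2 - 7*s + 6)/(2*s + 5)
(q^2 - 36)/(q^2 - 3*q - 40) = (36 - q^2)/(-q^2 + 3*q + 40)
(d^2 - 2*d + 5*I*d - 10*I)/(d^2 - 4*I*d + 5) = (d^2 + d*(-2 + 5*I) - 10*I)/(d^2 - 4*I*d + 5)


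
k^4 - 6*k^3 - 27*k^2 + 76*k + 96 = (k - 8)*(k - 3)*(k + 1)*(k + 4)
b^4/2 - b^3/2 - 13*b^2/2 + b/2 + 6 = (b/2 + 1/2)*(b - 4)*(b - 1)*(b + 3)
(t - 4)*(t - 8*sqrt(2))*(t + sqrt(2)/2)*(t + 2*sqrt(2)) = t^4 - 11*sqrt(2)*t^3/2 - 4*t^3 - 38*t^2 + 22*sqrt(2)*t^2 - 16*sqrt(2)*t + 152*t + 64*sqrt(2)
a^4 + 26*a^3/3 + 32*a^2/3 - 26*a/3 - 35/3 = (a - 1)*(a + 1)*(a + 5/3)*(a + 7)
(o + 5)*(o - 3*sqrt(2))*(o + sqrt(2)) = o^3 - 2*sqrt(2)*o^2 + 5*o^2 - 10*sqrt(2)*o - 6*o - 30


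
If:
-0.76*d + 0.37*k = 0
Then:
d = 0.486842105263158*k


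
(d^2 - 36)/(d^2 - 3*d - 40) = (36 - d^2)/(-d^2 + 3*d + 40)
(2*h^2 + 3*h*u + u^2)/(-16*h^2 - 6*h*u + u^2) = (h + u)/(-8*h + u)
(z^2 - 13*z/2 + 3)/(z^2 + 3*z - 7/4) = 2*(z - 6)/(2*z + 7)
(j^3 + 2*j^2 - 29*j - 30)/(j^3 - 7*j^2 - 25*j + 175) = (j^2 + 7*j + 6)/(j^2 - 2*j - 35)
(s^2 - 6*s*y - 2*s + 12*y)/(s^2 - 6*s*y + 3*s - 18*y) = (s - 2)/(s + 3)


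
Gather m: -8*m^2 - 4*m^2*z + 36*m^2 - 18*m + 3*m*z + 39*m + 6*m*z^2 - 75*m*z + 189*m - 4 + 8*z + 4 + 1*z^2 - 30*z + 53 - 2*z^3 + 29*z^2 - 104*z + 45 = m^2*(28 - 4*z) + m*(6*z^2 - 72*z + 210) - 2*z^3 + 30*z^2 - 126*z + 98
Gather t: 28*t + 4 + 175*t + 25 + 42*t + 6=245*t + 35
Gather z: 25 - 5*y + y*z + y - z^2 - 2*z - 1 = -4*y - z^2 + z*(y - 2) + 24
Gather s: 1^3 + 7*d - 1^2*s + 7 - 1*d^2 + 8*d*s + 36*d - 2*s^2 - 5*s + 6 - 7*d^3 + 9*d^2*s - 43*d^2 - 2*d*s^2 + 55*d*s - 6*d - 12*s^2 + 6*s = -7*d^3 - 44*d^2 + 37*d + s^2*(-2*d - 14) + s*(9*d^2 + 63*d) + 14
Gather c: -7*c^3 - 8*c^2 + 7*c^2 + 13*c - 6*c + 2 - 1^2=-7*c^3 - c^2 + 7*c + 1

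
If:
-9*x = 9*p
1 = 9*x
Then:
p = -1/9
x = 1/9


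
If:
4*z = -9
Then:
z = -9/4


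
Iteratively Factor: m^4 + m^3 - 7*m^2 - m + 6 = (m - 1)*(m^3 + 2*m^2 - 5*m - 6) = (m - 1)*(m + 1)*(m^2 + m - 6) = (m - 2)*(m - 1)*(m + 1)*(m + 3)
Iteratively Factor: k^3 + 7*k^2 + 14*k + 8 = (k + 1)*(k^2 + 6*k + 8) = (k + 1)*(k + 2)*(k + 4)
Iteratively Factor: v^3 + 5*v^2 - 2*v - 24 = (v + 3)*(v^2 + 2*v - 8) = (v - 2)*(v + 3)*(v + 4)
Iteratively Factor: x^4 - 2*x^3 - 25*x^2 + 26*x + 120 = (x - 3)*(x^3 + x^2 - 22*x - 40) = (x - 3)*(x + 4)*(x^2 - 3*x - 10) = (x - 3)*(x + 2)*(x + 4)*(x - 5)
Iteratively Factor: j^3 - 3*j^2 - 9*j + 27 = (j + 3)*(j^2 - 6*j + 9) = (j - 3)*(j + 3)*(j - 3)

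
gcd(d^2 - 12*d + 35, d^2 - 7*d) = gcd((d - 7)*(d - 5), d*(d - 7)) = d - 7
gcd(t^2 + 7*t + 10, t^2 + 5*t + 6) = t + 2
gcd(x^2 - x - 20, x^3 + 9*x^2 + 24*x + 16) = x + 4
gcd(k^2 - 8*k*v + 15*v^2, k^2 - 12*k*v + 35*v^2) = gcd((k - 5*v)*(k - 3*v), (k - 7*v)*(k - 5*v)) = -k + 5*v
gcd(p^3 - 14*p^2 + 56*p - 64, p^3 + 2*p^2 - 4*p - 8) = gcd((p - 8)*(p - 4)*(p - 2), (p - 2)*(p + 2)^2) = p - 2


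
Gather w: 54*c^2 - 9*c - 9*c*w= 54*c^2 - 9*c*w - 9*c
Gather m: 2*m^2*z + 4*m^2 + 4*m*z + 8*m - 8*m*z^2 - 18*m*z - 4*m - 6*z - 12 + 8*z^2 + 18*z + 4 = m^2*(2*z + 4) + m*(-8*z^2 - 14*z + 4) + 8*z^2 + 12*z - 8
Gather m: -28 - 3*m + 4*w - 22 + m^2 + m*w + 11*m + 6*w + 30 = m^2 + m*(w + 8) + 10*w - 20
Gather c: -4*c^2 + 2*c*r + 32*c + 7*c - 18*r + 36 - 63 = -4*c^2 + c*(2*r + 39) - 18*r - 27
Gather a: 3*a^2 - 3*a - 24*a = 3*a^2 - 27*a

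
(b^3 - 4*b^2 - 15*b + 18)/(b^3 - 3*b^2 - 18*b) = (b - 1)/b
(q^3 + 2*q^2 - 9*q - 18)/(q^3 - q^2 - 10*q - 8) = (q^2 - 9)/(q^2 - 3*q - 4)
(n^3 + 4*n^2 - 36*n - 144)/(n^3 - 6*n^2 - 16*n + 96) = (n + 6)/(n - 4)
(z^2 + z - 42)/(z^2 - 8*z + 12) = (z + 7)/(z - 2)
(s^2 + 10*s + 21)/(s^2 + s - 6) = (s + 7)/(s - 2)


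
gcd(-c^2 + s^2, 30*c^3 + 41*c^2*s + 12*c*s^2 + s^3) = c + s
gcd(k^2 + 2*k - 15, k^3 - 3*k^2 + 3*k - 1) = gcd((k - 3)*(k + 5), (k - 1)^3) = 1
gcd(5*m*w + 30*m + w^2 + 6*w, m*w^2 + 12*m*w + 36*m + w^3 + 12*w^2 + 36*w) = w + 6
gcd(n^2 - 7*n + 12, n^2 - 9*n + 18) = n - 3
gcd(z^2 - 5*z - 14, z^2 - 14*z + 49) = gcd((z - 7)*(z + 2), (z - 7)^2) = z - 7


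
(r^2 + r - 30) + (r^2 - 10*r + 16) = 2*r^2 - 9*r - 14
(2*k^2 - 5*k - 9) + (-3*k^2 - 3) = -k^2 - 5*k - 12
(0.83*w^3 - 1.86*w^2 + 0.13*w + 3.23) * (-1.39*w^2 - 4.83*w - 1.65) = -1.1537*w^5 - 1.4235*w^4 + 7.4336*w^3 - 2.0486*w^2 - 15.8154*w - 5.3295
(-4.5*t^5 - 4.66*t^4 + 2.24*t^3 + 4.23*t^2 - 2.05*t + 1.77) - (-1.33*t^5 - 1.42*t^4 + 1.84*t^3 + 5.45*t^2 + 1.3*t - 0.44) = -3.17*t^5 - 3.24*t^4 + 0.4*t^3 - 1.22*t^2 - 3.35*t + 2.21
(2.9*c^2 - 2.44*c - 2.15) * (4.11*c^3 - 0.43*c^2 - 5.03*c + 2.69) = 11.919*c^5 - 11.2754*c^4 - 22.3743*c^3 + 20.9987*c^2 + 4.2509*c - 5.7835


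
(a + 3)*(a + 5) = a^2 + 8*a + 15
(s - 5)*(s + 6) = s^2 + s - 30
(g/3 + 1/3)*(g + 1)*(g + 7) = g^3/3 + 3*g^2 + 5*g + 7/3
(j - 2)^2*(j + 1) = j^3 - 3*j^2 + 4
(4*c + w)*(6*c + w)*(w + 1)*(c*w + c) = 24*c^3*w^2 + 48*c^3*w + 24*c^3 + 10*c^2*w^3 + 20*c^2*w^2 + 10*c^2*w + c*w^4 + 2*c*w^3 + c*w^2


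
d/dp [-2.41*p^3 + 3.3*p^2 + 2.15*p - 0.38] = -7.23*p^2 + 6.6*p + 2.15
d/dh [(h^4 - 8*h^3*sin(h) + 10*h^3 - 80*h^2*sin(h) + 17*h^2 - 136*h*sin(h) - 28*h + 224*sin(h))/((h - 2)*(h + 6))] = 2*(-4*h^5*cos(h) + h^5 - 4*h^4*sin(h) - 56*h^4*cos(h) + 11*h^4 - 32*h^3*sin(h) - 180*h^3*cos(h) + 16*h^3 + 52*h^2*sin(h) + 320*h^2*cos(h) - 132*h^2 + 736*h*sin(h) + 1264*h*cos(h) - 204*h + 368*sin(h) - 1344*cos(h) + 168)/(h^4 + 8*h^3 - 8*h^2 - 96*h + 144)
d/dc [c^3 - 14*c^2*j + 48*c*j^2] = 3*c^2 - 28*c*j + 48*j^2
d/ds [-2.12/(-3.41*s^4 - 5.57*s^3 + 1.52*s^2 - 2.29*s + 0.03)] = (-28.9168*s^3 - 35.4252*s^2 + 6.4448*s - 4.8548)/(3.41*s^4 + 5.57*s^3 - 1.52*s^2 + 2.29*s - 0.03)^2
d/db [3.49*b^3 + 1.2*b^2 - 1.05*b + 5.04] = 10.47*b^2 + 2.4*b - 1.05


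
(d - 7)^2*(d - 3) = d^3 - 17*d^2 + 91*d - 147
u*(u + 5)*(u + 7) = u^3 + 12*u^2 + 35*u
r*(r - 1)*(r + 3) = r^3 + 2*r^2 - 3*r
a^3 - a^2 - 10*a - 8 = (a - 4)*(a + 1)*(a + 2)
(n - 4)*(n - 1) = n^2 - 5*n + 4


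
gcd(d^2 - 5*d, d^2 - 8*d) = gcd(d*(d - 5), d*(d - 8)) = d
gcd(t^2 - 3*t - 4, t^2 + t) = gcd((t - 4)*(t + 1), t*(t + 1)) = t + 1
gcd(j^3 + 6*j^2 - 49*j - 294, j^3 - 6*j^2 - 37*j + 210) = j^2 - j - 42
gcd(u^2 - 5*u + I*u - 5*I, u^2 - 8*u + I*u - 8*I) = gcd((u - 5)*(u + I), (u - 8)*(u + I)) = u + I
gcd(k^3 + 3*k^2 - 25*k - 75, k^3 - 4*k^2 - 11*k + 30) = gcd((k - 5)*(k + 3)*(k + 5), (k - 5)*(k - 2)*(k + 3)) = k^2 - 2*k - 15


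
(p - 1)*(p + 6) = p^2 + 5*p - 6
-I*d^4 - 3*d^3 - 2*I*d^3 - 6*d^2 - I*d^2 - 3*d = d*(d + 1)*(d - 3*I)*(-I*d - I)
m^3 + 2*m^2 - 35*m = m*(m - 5)*(m + 7)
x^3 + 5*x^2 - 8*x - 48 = (x - 3)*(x + 4)^2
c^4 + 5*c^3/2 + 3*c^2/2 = c^2*(c + 1)*(c + 3/2)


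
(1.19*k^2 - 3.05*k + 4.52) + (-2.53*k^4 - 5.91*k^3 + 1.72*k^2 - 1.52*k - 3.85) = -2.53*k^4 - 5.91*k^3 + 2.91*k^2 - 4.57*k + 0.669999999999999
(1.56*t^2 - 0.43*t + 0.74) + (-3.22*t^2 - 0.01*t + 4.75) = -1.66*t^2 - 0.44*t + 5.49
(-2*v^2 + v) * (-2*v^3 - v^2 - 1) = 4*v^5 - v^3 + 2*v^2 - v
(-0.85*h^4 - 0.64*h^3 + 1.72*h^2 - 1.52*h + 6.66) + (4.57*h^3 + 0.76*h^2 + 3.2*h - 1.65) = -0.85*h^4 + 3.93*h^3 + 2.48*h^2 + 1.68*h + 5.01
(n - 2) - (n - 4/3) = -2/3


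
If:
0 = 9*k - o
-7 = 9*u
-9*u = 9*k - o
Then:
No Solution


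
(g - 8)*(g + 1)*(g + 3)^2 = g^4 - g^3 - 41*g^2 - 111*g - 72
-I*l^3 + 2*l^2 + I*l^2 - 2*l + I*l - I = (l + I)^2*(-I*l + I)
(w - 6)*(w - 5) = w^2 - 11*w + 30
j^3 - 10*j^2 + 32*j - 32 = (j - 4)^2*(j - 2)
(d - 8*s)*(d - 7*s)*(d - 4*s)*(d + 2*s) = d^4 - 17*d^3*s + 78*d^2*s^2 + 8*d*s^3 - 448*s^4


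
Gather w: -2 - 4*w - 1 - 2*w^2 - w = -2*w^2 - 5*w - 3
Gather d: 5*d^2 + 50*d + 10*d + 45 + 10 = 5*d^2 + 60*d + 55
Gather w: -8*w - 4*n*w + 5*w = w*(-4*n - 3)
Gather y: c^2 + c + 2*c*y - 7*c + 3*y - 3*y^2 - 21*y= c^2 - 6*c - 3*y^2 + y*(2*c - 18)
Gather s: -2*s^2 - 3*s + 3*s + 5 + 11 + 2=18 - 2*s^2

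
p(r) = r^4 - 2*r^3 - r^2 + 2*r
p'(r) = 4*r^3 - 6*r^2 - 2*r + 2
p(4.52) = 221.32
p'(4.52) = 239.76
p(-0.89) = -0.53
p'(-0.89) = -3.79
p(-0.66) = -0.99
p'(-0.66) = -0.44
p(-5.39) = 1117.37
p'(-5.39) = -787.90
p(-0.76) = -0.89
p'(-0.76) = -1.70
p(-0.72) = -0.94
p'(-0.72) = -1.16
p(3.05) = 26.59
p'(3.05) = 53.58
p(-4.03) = 370.37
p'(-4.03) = -349.19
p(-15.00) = 57120.00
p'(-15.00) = -14818.00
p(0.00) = 0.00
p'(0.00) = 2.00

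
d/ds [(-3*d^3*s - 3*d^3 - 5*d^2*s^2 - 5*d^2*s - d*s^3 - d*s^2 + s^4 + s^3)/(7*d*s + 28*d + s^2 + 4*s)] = ((7*d + 2*s + 4)*(3*d^3*s + 3*d^3 + 5*d^2*s^2 + 5*d^2*s + d*s^3 + d*s^2 - s^4 - s^3) + (7*d*s + 28*d + s^2 + 4*s)*(-3*d^3 - 10*d^2*s - 5*d^2 - 3*d*s^2 - 2*d*s + 4*s^3 + 3*s^2))/(7*d*s + 28*d + s^2 + 4*s)^2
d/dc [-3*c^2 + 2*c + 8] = 2 - 6*c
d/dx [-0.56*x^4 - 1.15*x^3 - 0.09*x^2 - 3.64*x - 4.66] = -2.24*x^3 - 3.45*x^2 - 0.18*x - 3.64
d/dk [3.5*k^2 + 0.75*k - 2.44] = 7.0*k + 0.75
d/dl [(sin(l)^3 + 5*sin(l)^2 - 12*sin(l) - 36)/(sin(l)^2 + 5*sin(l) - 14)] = (sin(l)^4 + 10*sin(l)^3 - 5*sin(l)^2 - 68*sin(l) + 348)*cos(l)/((sin(l) - 2)^2*(sin(l) + 7)^2)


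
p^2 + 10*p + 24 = (p + 4)*(p + 6)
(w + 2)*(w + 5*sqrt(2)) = w^2 + 2*w + 5*sqrt(2)*w + 10*sqrt(2)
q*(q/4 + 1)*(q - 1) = q^3/4 + 3*q^2/4 - q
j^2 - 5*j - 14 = (j - 7)*(j + 2)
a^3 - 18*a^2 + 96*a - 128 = (a - 8)^2*(a - 2)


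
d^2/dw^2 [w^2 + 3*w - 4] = 2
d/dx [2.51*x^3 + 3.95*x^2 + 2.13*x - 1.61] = 7.53*x^2 + 7.9*x + 2.13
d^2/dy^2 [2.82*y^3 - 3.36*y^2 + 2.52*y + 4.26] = 16.92*y - 6.72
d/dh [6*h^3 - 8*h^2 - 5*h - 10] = 18*h^2 - 16*h - 5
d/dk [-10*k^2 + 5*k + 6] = 5 - 20*k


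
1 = 1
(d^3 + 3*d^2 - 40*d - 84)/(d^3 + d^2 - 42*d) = (d + 2)/d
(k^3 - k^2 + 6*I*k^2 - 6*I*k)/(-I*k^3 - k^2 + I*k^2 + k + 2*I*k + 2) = k*(I*k^2 - k*(6 + I) + 6)/(k^3 - k^2*(1 + I) + k*(-2 + I) + 2*I)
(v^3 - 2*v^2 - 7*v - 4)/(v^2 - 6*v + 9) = (v^3 - 2*v^2 - 7*v - 4)/(v^2 - 6*v + 9)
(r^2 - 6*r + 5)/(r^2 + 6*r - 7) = (r - 5)/(r + 7)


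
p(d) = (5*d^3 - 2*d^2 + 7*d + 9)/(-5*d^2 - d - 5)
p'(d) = (10*d + 1)*(5*d^3 - 2*d^2 + 7*d + 9)/(-5*d^2 - d - 5)^2 + (15*d^2 - 4*d + 7)/(-5*d^2 - d - 5) = (-25*d^4 - 10*d^3 - 38*d^2 + 110*d - 26)/(25*d^4 + 10*d^3 + 51*d^2 + 10*d + 25)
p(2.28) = -2.22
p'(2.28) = -0.69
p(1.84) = -1.95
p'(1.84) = -0.53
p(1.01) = -1.73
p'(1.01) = 0.08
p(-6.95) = 7.58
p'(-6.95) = -1.00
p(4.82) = -4.41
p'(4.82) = -0.94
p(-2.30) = 2.69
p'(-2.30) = -1.25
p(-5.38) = 5.99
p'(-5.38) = -1.01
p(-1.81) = 2.04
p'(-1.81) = -1.46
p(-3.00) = 3.51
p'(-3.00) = -1.11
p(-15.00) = 15.62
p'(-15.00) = -1.00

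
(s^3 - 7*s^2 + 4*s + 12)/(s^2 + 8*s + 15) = (s^3 - 7*s^2 + 4*s + 12)/(s^2 + 8*s + 15)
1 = 1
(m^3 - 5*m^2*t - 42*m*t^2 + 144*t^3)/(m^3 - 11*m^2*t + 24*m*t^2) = (m + 6*t)/m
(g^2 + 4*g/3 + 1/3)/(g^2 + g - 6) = (g^2 + 4*g/3 + 1/3)/(g^2 + g - 6)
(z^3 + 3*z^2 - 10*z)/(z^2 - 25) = z*(z - 2)/(z - 5)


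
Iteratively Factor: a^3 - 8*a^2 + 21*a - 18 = (a - 2)*(a^2 - 6*a + 9) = (a - 3)*(a - 2)*(a - 3)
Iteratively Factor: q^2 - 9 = (q + 3)*(q - 3)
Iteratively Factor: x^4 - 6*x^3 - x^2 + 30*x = (x)*(x^3 - 6*x^2 - x + 30) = x*(x - 3)*(x^2 - 3*x - 10) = x*(x - 3)*(x + 2)*(x - 5)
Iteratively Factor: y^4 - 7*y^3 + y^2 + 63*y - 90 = (y - 2)*(y^3 - 5*y^2 - 9*y + 45) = (y - 3)*(y - 2)*(y^2 - 2*y - 15) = (y - 5)*(y - 3)*(y - 2)*(y + 3)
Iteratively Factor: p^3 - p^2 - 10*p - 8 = (p - 4)*(p^2 + 3*p + 2) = (p - 4)*(p + 2)*(p + 1)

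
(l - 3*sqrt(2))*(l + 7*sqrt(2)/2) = l^2 + sqrt(2)*l/2 - 21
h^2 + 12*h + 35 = (h + 5)*(h + 7)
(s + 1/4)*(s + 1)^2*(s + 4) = s^4 + 25*s^3/4 + 21*s^2/2 + 25*s/4 + 1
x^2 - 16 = (x - 4)*(x + 4)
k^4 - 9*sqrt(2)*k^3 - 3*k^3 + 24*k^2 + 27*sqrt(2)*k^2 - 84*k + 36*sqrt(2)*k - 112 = (k - 4)*(k + 1)*(k - 7*sqrt(2))*(k - 2*sqrt(2))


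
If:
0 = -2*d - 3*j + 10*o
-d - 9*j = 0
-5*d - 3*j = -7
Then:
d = 3/2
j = -1/6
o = 1/4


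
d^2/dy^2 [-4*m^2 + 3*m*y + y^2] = 2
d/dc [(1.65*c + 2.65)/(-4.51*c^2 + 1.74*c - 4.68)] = (7.4415*c^2 + 23.903*c - 12.333)/(20.3401*c^4 - 15.6948*c^3 + 45.2412*c^2 - 16.2864*c + 21.9024)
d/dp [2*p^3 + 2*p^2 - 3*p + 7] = 6*p^2 + 4*p - 3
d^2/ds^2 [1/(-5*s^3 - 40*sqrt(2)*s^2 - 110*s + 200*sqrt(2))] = 2*((3*s + 8*sqrt(2))*(s^3 + 8*sqrt(2)*s^2 + 22*s - 40*sqrt(2)) - (3*s^2 + 16*sqrt(2)*s + 22)^2)/(5*(s^3 + 8*sqrt(2)*s^2 + 22*s - 40*sqrt(2))^3)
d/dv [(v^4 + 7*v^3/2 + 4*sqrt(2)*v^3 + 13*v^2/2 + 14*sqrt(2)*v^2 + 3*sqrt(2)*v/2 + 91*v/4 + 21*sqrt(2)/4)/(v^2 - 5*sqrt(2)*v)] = (8*v^5 - 44*sqrt(2)*v^4 + 14*v^4 - 320*v^3 - 140*sqrt(2)*v^3 - 651*v^2 - 136*sqrt(2)*v^2 - 42*sqrt(2)*v + 210)/(4*v^2*(v^2 - 10*sqrt(2)*v + 50))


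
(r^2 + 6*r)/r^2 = (r + 6)/r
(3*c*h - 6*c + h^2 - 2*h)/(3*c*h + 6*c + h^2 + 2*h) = (h - 2)/(h + 2)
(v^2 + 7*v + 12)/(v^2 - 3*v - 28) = (v + 3)/(v - 7)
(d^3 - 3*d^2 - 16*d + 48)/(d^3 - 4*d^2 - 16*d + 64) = (d - 3)/(d - 4)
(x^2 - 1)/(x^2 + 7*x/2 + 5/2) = 2*(x - 1)/(2*x + 5)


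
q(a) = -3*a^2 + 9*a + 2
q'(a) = 9 - 6*a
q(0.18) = 3.52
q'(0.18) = 7.92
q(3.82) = -7.40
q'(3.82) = -13.92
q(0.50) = 5.75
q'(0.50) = 6.00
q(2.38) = 6.43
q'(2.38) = -5.28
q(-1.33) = -15.28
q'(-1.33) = 16.98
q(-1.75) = -22.94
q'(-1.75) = 19.50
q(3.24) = -0.33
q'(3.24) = -10.44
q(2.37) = 6.48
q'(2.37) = -5.22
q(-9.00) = -322.00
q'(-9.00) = 63.00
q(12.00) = -322.00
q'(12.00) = -63.00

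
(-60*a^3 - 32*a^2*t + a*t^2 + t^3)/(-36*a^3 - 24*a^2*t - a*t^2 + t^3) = (5*a + t)/(3*a + t)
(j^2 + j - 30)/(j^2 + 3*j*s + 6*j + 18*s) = (j - 5)/(j + 3*s)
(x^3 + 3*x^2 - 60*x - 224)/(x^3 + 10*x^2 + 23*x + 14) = (x^2 - 4*x - 32)/(x^2 + 3*x + 2)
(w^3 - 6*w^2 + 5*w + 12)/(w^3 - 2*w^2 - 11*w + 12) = (w^2 - 2*w - 3)/(w^2 + 2*w - 3)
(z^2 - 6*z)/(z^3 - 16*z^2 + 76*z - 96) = z/(z^2 - 10*z + 16)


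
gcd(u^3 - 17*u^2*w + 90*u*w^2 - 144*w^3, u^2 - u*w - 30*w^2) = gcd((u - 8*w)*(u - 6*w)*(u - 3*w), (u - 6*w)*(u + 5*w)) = u - 6*w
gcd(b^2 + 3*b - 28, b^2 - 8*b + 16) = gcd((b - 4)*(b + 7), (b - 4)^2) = b - 4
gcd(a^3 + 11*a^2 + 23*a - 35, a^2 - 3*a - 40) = a + 5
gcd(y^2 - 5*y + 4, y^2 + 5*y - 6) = y - 1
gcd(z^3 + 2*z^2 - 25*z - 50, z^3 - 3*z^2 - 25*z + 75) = z^2 - 25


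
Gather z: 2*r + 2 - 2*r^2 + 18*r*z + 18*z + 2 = -2*r^2 + 2*r + z*(18*r + 18) + 4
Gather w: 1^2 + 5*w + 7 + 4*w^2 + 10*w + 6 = 4*w^2 + 15*w + 14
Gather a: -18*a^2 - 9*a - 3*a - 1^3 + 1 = -18*a^2 - 12*a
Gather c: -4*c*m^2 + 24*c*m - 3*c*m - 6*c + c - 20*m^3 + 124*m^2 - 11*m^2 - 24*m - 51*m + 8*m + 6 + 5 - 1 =c*(-4*m^2 + 21*m - 5) - 20*m^3 + 113*m^2 - 67*m + 10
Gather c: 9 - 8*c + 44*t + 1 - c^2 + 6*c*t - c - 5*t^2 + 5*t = -c^2 + c*(6*t - 9) - 5*t^2 + 49*t + 10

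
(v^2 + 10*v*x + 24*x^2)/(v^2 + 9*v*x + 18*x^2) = (v + 4*x)/(v + 3*x)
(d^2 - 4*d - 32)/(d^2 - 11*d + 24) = (d + 4)/(d - 3)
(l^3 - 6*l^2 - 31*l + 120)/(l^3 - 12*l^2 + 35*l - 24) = (l + 5)/(l - 1)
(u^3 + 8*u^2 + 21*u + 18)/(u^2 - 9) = (u^2 + 5*u + 6)/(u - 3)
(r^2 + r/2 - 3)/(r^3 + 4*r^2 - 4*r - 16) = (r - 3/2)/(r^2 + 2*r - 8)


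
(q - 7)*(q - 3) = q^2 - 10*q + 21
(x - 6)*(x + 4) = x^2 - 2*x - 24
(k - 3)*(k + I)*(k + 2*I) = k^3 - 3*k^2 + 3*I*k^2 - 2*k - 9*I*k + 6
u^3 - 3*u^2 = u^2*(u - 3)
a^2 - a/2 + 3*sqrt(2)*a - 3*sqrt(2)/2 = (a - 1/2)*(a + 3*sqrt(2))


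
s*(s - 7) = s^2 - 7*s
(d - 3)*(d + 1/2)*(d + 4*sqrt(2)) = d^3 - 5*d^2/2 + 4*sqrt(2)*d^2 - 10*sqrt(2)*d - 3*d/2 - 6*sqrt(2)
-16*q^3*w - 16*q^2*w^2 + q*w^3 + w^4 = w*(-4*q + w)*(q + w)*(4*q + w)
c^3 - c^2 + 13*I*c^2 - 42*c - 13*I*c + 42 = (c - 1)*(c + 6*I)*(c + 7*I)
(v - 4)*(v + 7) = v^2 + 3*v - 28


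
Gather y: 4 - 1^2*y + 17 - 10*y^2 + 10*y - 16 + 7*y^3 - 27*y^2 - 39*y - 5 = 7*y^3 - 37*y^2 - 30*y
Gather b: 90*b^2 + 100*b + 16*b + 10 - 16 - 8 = 90*b^2 + 116*b - 14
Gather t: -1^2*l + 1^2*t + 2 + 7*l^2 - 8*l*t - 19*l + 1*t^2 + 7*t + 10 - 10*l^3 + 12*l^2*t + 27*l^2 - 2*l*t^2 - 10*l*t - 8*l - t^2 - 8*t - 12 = -10*l^3 + 34*l^2 - 2*l*t^2 - 28*l + t*(12*l^2 - 18*l)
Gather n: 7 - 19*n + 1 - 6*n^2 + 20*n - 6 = -6*n^2 + n + 2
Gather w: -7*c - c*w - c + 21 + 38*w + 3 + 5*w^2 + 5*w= -8*c + 5*w^2 + w*(43 - c) + 24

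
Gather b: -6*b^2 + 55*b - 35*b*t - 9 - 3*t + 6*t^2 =-6*b^2 + b*(55 - 35*t) + 6*t^2 - 3*t - 9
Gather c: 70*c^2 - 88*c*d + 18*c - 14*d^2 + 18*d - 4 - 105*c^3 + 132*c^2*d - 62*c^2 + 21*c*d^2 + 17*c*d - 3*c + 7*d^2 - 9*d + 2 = -105*c^3 + c^2*(132*d + 8) + c*(21*d^2 - 71*d + 15) - 7*d^2 + 9*d - 2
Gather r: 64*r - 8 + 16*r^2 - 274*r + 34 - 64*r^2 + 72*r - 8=-48*r^2 - 138*r + 18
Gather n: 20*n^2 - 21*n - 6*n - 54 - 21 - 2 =20*n^2 - 27*n - 77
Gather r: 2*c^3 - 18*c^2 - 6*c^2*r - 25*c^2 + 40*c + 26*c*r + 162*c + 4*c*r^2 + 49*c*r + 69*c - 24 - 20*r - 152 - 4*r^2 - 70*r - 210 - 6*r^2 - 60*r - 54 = 2*c^3 - 43*c^2 + 271*c + r^2*(4*c - 10) + r*(-6*c^2 + 75*c - 150) - 440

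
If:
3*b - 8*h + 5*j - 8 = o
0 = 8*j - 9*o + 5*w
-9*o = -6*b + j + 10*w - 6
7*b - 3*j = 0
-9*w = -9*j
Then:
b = 3/25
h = -299/360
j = 7/25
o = 91/225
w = 7/25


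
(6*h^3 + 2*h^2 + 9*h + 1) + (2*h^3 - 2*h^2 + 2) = 8*h^3 + 9*h + 3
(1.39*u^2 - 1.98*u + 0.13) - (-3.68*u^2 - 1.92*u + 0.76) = 5.07*u^2 - 0.0600000000000001*u - 0.63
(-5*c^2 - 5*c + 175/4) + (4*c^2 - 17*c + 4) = -c^2 - 22*c + 191/4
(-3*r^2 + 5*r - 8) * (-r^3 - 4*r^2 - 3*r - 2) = 3*r^5 + 7*r^4 - 3*r^3 + 23*r^2 + 14*r + 16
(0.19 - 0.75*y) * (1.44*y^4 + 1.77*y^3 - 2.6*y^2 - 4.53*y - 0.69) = -1.08*y^5 - 1.0539*y^4 + 2.2863*y^3 + 2.9035*y^2 - 0.3432*y - 0.1311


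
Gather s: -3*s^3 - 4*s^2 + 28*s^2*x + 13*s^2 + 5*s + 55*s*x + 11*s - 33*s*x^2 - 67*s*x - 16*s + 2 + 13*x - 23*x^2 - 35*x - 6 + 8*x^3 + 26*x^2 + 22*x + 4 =-3*s^3 + s^2*(28*x + 9) + s*(-33*x^2 - 12*x) + 8*x^3 + 3*x^2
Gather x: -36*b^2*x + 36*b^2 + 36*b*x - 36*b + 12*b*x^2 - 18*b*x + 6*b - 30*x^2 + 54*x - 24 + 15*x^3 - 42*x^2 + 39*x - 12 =36*b^2 - 30*b + 15*x^3 + x^2*(12*b - 72) + x*(-36*b^2 + 18*b + 93) - 36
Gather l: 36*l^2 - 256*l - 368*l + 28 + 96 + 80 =36*l^2 - 624*l + 204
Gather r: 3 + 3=6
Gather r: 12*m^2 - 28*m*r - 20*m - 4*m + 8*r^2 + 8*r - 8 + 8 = 12*m^2 - 24*m + 8*r^2 + r*(8 - 28*m)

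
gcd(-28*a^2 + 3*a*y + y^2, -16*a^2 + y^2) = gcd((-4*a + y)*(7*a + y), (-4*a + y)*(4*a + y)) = -4*a + y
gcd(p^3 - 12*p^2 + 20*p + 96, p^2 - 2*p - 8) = p + 2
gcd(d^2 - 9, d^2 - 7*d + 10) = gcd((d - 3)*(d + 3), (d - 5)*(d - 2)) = 1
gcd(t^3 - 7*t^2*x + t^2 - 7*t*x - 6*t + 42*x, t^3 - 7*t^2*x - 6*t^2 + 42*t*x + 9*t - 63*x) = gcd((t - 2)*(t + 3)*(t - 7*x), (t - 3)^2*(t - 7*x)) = -t + 7*x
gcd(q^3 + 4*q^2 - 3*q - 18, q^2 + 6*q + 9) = q^2 + 6*q + 9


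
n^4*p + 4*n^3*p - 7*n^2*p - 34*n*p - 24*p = (n - 3)*(n + 2)*(n + 4)*(n*p + p)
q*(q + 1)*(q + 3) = q^3 + 4*q^2 + 3*q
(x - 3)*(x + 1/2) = x^2 - 5*x/2 - 3/2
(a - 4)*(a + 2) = a^2 - 2*a - 8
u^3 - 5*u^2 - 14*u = u*(u - 7)*(u + 2)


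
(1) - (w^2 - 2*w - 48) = -w^2 + 2*w + 49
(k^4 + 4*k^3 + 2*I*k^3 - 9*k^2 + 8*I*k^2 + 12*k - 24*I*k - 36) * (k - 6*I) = k^5 + 4*k^4 - 4*I*k^4 + 3*k^3 - 16*I*k^3 + 60*k^2 + 30*I*k^2 - 180*k - 72*I*k + 216*I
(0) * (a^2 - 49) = 0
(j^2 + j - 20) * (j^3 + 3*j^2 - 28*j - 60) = j^5 + 4*j^4 - 45*j^3 - 148*j^2 + 500*j + 1200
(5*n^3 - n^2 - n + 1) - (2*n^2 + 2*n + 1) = 5*n^3 - 3*n^2 - 3*n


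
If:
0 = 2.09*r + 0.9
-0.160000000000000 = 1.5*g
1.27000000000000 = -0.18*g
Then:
No Solution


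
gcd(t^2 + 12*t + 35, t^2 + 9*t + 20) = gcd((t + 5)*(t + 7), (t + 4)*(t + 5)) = t + 5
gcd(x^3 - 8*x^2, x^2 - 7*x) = x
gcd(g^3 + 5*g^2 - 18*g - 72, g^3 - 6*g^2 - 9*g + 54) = g + 3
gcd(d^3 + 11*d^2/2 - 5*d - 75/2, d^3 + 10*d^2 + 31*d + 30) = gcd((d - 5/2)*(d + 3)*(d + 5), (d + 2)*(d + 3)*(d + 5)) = d^2 + 8*d + 15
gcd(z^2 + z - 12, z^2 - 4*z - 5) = 1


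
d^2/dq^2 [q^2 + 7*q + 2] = 2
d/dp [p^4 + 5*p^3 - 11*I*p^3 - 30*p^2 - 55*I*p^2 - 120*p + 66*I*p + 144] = 4*p^3 + p^2*(15 - 33*I) + p*(-60 - 110*I) - 120 + 66*I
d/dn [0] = 0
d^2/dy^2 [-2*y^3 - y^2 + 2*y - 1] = -12*y - 2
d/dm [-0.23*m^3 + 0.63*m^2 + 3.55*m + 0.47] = -0.69*m^2 + 1.26*m + 3.55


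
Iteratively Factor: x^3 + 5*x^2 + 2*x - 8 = (x - 1)*(x^2 + 6*x + 8) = (x - 1)*(x + 2)*(x + 4)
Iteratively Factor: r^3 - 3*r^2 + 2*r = (r - 2)*(r^2 - r) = (r - 2)*(r - 1)*(r)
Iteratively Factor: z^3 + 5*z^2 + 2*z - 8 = (z + 2)*(z^2 + 3*z - 4) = (z + 2)*(z + 4)*(z - 1)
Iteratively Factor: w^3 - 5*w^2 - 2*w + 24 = (w - 4)*(w^2 - w - 6) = (w - 4)*(w - 3)*(w + 2)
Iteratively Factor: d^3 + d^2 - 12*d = (d)*(d^2 + d - 12) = d*(d - 3)*(d + 4)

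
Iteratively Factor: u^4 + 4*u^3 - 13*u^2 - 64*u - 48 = (u + 4)*(u^3 - 13*u - 12) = (u - 4)*(u + 4)*(u^2 + 4*u + 3) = (u - 4)*(u + 1)*(u + 4)*(u + 3)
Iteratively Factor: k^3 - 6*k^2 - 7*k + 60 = (k + 3)*(k^2 - 9*k + 20) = (k - 5)*(k + 3)*(k - 4)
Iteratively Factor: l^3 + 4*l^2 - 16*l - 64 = (l + 4)*(l^2 - 16) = (l + 4)^2*(l - 4)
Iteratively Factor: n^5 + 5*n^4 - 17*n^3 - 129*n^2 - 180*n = (n + 4)*(n^4 + n^3 - 21*n^2 - 45*n) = (n - 5)*(n + 4)*(n^3 + 6*n^2 + 9*n) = (n - 5)*(n + 3)*(n + 4)*(n^2 + 3*n) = (n - 5)*(n + 3)^2*(n + 4)*(n)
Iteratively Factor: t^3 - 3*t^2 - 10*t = (t + 2)*(t^2 - 5*t) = t*(t + 2)*(t - 5)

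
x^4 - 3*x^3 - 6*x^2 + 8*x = x*(x - 4)*(x - 1)*(x + 2)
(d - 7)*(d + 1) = d^2 - 6*d - 7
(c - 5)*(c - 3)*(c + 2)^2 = c^4 - 4*c^3 - 13*c^2 + 28*c + 60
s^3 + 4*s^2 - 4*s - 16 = (s - 2)*(s + 2)*(s + 4)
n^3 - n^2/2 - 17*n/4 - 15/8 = (n - 5/2)*(n + 1/2)*(n + 3/2)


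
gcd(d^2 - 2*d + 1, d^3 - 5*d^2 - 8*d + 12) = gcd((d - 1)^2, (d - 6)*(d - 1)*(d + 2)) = d - 1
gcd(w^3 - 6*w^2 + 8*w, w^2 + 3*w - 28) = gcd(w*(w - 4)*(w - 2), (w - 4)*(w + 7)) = w - 4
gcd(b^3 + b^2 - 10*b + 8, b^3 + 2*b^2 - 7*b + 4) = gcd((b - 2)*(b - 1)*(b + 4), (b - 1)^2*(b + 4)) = b^2 + 3*b - 4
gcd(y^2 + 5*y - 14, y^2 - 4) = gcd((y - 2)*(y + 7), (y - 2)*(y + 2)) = y - 2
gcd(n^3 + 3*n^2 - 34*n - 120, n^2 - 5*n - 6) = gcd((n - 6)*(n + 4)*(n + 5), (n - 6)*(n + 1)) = n - 6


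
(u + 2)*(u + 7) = u^2 + 9*u + 14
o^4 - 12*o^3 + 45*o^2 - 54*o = o*(o - 6)*(o - 3)^2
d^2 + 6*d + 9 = (d + 3)^2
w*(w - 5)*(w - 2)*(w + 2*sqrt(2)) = w^4 - 7*w^3 + 2*sqrt(2)*w^3 - 14*sqrt(2)*w^2 + 10*w^2 + 20*sqrt(2)*w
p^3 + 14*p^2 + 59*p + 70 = (p + 2)*(p + 5)*(p + 7)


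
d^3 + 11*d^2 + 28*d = d*(d + 4)*(d + 7)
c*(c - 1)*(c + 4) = c^3 + 3*c^2 - 4*c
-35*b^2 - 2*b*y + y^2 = (-7*b + y)*(5*b + y)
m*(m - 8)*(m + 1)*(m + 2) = m^4 - 5*m^3 - 22*m^2 - 16*m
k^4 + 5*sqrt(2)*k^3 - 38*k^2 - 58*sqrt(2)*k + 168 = (k - 3*sqrt(2))*(k - sqrt(2))*(k + 2*sqrt(2))*(k + 7*sqrt(2))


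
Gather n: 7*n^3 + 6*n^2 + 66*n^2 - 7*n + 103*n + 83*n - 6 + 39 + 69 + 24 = 7*n^3 + 72*n^2 + 179*n + 126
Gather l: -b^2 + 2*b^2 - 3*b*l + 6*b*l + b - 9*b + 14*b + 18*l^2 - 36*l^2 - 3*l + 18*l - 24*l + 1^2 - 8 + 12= b^2 + 6*b - 18*l^2 + l*(3*b - 9) + 5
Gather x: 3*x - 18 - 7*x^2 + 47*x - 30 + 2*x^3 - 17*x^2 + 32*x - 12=2*x^3 - 24*x^2 + 82*x - 60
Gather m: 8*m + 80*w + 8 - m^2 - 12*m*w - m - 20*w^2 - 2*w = -m^2 + m*(7 - 12*w) - 20*w^2 + 78*w + 8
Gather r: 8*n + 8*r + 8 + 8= 8*n + 8*r + 16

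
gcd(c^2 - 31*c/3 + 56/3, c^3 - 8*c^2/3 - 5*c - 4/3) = 1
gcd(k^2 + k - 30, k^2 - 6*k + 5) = k - 5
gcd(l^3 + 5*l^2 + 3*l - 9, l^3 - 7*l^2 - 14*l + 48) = l + 3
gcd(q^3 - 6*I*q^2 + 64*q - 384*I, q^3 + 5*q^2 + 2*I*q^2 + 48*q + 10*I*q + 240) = q^2 + 2*I*q + 48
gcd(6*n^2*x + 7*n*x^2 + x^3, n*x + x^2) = n*x + x^2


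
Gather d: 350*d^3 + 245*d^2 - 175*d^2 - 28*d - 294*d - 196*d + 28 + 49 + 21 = 350*d^3 + 70*d^2 - 518*d + 98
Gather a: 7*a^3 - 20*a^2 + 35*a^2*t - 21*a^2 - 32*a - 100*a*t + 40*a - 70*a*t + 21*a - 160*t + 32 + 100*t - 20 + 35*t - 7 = 7*a^3 + a^2*(35*t - 41) + a*(29 - 170*t) - 25*t + 5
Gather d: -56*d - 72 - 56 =-56*d - 128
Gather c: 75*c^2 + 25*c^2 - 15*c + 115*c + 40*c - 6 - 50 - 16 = 100*c^2 + 140*c - 72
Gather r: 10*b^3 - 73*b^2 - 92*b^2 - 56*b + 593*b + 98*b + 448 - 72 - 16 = 10*b^3 - 165*b^2 + 635*b + 360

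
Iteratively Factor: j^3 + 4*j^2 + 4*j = (j)*(j^2 + 4*j + 4) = j*(j + 2)*(j + 2)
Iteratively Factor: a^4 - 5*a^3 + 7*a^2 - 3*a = (a)*(a^3 - 5*a^2 + 7*a - 3) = a*(a - 1)*(a^2 - 4*a + 3) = a*(a - 1)^2*(a - 3)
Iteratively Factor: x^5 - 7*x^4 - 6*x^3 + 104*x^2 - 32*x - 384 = (x - 4)*(x^4 - 3*x^3 - 18*x^2 + 32*x + 96) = (x - 4)*(x + 3)*(x^3 - 6*x^2 + 32) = (x - 4)^2*(x + 3)*(x^2 - 2*x - 8) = (x - 4)^2*(x + 2)*(x + 3)*(x - 4)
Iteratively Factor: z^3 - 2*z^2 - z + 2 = (z - 2)*(z^2 - 1) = (z - 2)*(z + 1)*(z - 1)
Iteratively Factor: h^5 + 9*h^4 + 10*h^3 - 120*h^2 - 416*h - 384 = (h + 2)*(h^4 + 7*h^3 - 4*h^2 - 112*h - 192) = (h + 2)*(h + 4)*(h^3 + 3*h^2 - 16*h - 48) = (h + 2)*(h + 3)*(h + 4)*(h^2 - 16) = (h - 4)*(h + 2)*(h + 3)*(h + 4)*(h + 4)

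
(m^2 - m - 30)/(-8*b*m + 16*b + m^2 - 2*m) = (-m^2 + m + 30)/(8*b*m - 16*b - m^2 + 2*m)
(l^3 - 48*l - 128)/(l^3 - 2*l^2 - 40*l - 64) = (l + 4)/(l + 2)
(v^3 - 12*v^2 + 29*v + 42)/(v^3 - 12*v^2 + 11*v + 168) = (v^2 - 5*v - 6)/(v^2 - 5*v - 24)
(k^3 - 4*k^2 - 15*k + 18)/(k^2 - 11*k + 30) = (k^2 + 2*k - 3)/(k - 5)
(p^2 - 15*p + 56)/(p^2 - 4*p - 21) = (p - 8)/(p + 3)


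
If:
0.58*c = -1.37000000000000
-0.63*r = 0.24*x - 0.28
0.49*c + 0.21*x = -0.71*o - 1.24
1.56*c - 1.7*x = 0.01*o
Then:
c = -2.36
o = 0.53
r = 1.27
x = -2.17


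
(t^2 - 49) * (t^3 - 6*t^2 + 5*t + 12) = t^5 - 6*t^4 - 44*t^3 + 306*t^2 - 245*t - 588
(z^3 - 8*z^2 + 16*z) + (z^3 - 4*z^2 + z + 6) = 2*z^3 - 12*z^2 + 17*z + 6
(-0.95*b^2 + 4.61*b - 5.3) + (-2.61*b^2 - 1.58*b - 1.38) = -3.56*b^2 + 3.03*b - 6.68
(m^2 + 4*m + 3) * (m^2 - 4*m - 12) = m^4 - 25*m^2 - 60*m - 36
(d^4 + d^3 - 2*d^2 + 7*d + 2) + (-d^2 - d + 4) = d^4 + d^3 - 3*d^2 + 6*d + 6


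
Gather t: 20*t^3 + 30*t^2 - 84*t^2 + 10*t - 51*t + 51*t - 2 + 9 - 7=20*t^3 - 54*t^2 + 10*t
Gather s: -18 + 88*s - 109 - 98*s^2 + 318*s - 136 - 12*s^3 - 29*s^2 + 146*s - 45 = -12*s^3 - 127*s^2 + 552*s - 308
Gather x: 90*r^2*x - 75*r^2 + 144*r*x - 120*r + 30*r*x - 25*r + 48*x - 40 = -75*r^2 - 145*r + x*(90*r^2 + 174*r + 48) - 40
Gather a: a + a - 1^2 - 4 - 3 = 2*a - 8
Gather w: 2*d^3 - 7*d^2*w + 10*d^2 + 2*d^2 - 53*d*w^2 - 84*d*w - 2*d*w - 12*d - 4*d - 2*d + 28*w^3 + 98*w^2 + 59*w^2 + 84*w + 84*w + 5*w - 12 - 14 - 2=2*d^3 + 12*d^2 - 18*d + 28*w^3 + w^2*(157 - 53*d) + w*(-7*d^2 - 86*d + 173) - 28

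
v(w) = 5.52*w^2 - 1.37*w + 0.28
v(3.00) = 45.85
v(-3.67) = 79.66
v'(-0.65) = -8.55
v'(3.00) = 31.75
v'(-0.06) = -2.03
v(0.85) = 3.10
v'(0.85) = 8.01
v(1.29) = 7.70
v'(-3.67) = -41.89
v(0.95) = 3.96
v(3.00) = 45.85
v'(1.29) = 12.87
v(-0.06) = 0.38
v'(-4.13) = -46.97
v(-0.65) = 3.50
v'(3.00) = 31.75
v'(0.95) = 9.12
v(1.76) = 14.97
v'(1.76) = 18.06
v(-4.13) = 100.09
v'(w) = 11.04*w - 1.37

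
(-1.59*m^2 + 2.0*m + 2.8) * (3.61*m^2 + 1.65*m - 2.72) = -5.7399*m^4 + 4.5965*m^3 + 17.7328*m^2 - 0.820000000000001*m - 7.616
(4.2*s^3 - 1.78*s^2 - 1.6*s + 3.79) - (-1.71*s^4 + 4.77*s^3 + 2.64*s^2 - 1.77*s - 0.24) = 1.71*s^4 - 0.569999999999999*s^3 - 4.42*s^2 + 0.17*s + 4.03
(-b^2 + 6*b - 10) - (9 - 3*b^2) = 2*b^2 + 6*b - 19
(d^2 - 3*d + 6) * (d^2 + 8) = d^4 - 3*d^3 + 14*d^2 - 24*d + 48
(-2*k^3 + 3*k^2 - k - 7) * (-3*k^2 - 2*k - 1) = 6*k^5 - 5*k^4 - k^3 + 20*k^2 + 15*k + 7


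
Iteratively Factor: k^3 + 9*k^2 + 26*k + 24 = (k + 3)*(k^2 + 6*k + 8) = (k + 3)*(k + 4)*(k + 2)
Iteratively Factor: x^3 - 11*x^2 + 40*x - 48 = (x - 3)*(x^2 - 8*x + 16) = (x - 4)*(x - 3)*(x - 4)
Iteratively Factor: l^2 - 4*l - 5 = (l - 5)*(l + 1)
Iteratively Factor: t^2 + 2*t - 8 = (t - 2)*(t + 4)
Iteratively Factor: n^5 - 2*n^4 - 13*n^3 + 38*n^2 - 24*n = (n - 3)*(n^4 + n^3 - 10*n^2 + 8*n) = n*(n - 3)*(n^3 + n^2 - 10*n + 8) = n*(n - 3)*(n - 1)*(n^2 + 2*n - 8) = n*(n - 3)*(n - 2)*(n - 1)*(n + 4)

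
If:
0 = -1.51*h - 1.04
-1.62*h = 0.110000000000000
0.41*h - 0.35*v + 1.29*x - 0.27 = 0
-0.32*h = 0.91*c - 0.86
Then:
No Solution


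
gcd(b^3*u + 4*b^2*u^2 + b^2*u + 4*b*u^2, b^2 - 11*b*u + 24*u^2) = 1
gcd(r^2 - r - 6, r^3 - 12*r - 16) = r + 2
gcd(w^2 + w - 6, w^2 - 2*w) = w - 2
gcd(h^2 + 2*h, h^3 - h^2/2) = h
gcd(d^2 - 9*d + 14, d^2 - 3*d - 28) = d - 7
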